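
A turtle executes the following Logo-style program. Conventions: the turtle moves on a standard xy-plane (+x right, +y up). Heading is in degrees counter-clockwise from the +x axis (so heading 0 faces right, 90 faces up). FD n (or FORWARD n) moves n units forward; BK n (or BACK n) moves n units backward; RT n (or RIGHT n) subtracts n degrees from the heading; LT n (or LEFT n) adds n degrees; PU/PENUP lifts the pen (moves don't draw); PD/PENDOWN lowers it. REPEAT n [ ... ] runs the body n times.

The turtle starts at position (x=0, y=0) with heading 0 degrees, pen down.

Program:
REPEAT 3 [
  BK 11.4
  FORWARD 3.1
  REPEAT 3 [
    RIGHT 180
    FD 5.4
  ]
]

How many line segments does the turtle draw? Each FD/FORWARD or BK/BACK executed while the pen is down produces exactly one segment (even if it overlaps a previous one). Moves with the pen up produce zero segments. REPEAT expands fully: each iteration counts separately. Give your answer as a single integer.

Executing turtle program step by step:
Start: pos=(0,0), heading=0, pen down
REPEAT 3 [
  -- iteration 1/3 --
  BK 11.4: (0,0) -> (-11.4,0) [heading=0, draw]
  FD 3.1: (-11.4,0) -> (-8.3,0) [heading=0, draw]
  REPEAT 3 [
    -- iteration 1/3 --
    RT 180: heading 0 -> 180
    FD 5.4: (-8.3,0) -> (-13.7,0) [heading=180, draw]
    -- iteration 2/3 --
    RT 180: heading 180 -> 0
    FD 5.4: (-13.7,0) -> (-8.3,0) [heading=0, draw]
    -- iteration 3/3 --
    RT 180: heading 0 -> 180
    FD 5.4: (-8.3,0) -> (-13.7,0) [heading=180, draw]
  ]
  -- iteration 2/3 --
  BK 11.4: (-13.7,0) -> (-2.3,0) [heading=180, draw]
  FD 3.1: (-2.3,0) -> (-5.4,0) [heading=180, draw]
  REPEAT 3 [
    -- iteration 1/3 --
    RT 180: heading 180 -> 0
    FD 5.4: (-5.4,0) -> (0,0) [heading=0, draw]
    -- iteration 2/3 --
    RT 180: heading 0 -> 180
    FD 5.4: (0,0) -> (-5.4,0) [heading=180, draw]
    -- iteration 3/3 --
    RT 180: heading 180 -> 0
    FD 5.4: (-5.4,0) -> (0,0) [heading=0, draw]
  ]
  -- iteration 3/3 --
  BK 11.4: (0,0) -> (-11.4,0) [heading=0, draw]
  FD 3.1: (-11.4,0) -> (-8.3,0) [heading=0, draw]
  REPEAT 3 [
    -- iteration 1/3 --
    RT 180: heading 0 -> 180
    FD 5.4: (-8.3,0) -> (-13.7,0) [heading=180, draw]
    -- iteration 2/3 --
    RT 180: heading 180 -> 0
    FD 5.4: (-13.7,0) -> (-8.3,0) [heading=0, draw]
    -- iteration 3/3 --
    RT 180: heading 0 -> 180
    FD 5.4: (-8.3,0) -> (-13.7,0) [heading=180, draw]
  ]
]
Final: pos=(-13.7,0), heading=180, 15 segment(s) drawn
Segments drawn: 15

Answer: 15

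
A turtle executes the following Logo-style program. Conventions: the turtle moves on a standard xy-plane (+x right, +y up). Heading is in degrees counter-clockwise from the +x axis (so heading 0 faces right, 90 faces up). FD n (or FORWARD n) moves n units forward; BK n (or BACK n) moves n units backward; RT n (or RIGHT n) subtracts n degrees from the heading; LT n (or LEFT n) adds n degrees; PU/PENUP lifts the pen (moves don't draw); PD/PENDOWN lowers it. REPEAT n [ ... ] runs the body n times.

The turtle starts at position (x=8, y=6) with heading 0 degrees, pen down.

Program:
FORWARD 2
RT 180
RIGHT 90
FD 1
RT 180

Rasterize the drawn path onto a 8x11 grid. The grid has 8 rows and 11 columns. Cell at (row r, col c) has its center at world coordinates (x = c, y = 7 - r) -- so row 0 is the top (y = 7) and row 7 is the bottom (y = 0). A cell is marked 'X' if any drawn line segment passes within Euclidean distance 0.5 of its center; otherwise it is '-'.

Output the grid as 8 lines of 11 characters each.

Segment 0: (8,6) -> (10,6)
Segment 1: (10,6) -> (10,7)

Answer: ----------X
--------XXX
-----------
-----------
-----------
-----------
-----------
-----------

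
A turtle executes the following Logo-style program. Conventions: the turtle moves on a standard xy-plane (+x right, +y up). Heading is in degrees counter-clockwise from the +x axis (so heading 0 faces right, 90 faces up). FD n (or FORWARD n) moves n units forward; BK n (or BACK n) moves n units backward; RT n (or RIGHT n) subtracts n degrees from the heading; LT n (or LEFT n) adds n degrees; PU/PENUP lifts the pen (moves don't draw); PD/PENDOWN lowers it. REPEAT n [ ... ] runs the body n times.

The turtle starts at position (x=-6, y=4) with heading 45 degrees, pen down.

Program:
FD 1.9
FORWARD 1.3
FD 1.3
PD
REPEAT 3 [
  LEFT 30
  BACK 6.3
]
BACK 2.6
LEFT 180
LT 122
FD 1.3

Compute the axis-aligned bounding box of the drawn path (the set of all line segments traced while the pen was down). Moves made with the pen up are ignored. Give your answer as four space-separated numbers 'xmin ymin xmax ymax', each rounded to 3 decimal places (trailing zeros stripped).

Executing turtle program step by step:
Start: pos=(-6,4), heading=45, pen down
FD 1.9: (-6,4) -> (-4.656,5.344) [heading=45, draw]
FD 1.3: (-4.656,5.344) -> (-3.737,6.263) [heading=45, draw]
FD 1.3: (-3.737,6.263) -> (-2.818,7.182) [heading=45, draw]
PD: pen down
REPEAT 3 [
  -- iteration 1/3 --
  LT 30: heading 45 -> 75
  BK 6.3: (-2.818,7.182) -> (-4.449,1.097) [heading=75, draw]
  -- iteration 2/3 --
  LT 30: heading 75 -> 105
  BK 6.3: (-4.449,1.097) -> (-2.818,-4.989) [heading=105, draw]
  -- iteration 3/3 --
  LT 30: heading 105 -> 135
  BK 6.3: (-2.818,-4.989) -> (1.637,-9.443) [heading=135, draw]
]
BK 2.6: (1.637,-9.443) -> (3.475,-11.282) [heading=135, draw]
LT 180: heading 135 -> 315
LT 122: heading 315 -> 77
FD 1.3: (3.475,-11.282) -> (3.768,-10.015) [heading=77, draw]
Final: pos=(3.768,-10.015), heading=77, 8 segment(s) drawn

Segment endpoints: x in {-6, -4.656, -4.449, -3.737, -2.818, -2.818, 1.637, 3.475, 3.768}, y in {-11.282, -10.015, -9.443, -4.989, 1.097, 4, 5.344, 6.263, 7.182}
xmin=-6, ymin=-11.282, xmax=3.768, ymax=7.182

Answer: -6 -11.282 3.768 7.182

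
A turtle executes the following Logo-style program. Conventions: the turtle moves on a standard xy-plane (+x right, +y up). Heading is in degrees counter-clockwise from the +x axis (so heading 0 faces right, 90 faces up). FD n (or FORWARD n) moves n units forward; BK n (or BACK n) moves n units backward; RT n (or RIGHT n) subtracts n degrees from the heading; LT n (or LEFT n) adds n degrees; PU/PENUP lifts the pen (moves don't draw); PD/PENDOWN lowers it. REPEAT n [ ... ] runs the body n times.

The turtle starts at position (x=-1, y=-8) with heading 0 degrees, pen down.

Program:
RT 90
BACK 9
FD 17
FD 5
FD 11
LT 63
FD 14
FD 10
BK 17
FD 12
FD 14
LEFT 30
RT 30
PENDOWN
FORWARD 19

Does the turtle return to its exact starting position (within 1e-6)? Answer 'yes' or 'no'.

Answer: no

Derivation:
Executing turtle program step by step:
Start: pos=(-1,-8), heading=0, pen down
RT 90: heading 0 -> 270
BK 9: (-1,-8) -> (-1,1) [heading=270, draw]
FD 17: (-1,1) -> (-1,-16) [heading=270, draw]
FD 5: (-1,-16) -> (-1,-21) [heading=270, draw]
FD 11: (-1,-21) -> (-1,-32) [heading=270, draw]
LT 63: heading 270 -> 333
FD 14: (-1,-32) -> (11.474,-38.356) [heading=333, draw]
FD 10: (11.474,-38.356) -> (20.384,-42.896) [heading=333, draw]
BK 17: (20.384,-42.896) -> (5.237,-35.178) [heading=333, draw]
FD 12: (5.237,-35.178) -> (15.929,-40.626) [heading=333, draw]
FD 14: (15.929,-40.626) -> (28.403,-46.982) [heading=333, draw]
LT 30: heading 333 -> 3
RT 30: heading 3 -> 333
PD: pen down
FD 19: (28.403,-46.982) -> (45.332,-55.608) [heading=333, draw]
Final: pos=(45.332,-55.608), heading=333, 10 segment(s) drawn

Start position: (-1, -8)
Final position: (45.332, -55.608)
Distance = 66.432; >= 1e-6 -> NOT closed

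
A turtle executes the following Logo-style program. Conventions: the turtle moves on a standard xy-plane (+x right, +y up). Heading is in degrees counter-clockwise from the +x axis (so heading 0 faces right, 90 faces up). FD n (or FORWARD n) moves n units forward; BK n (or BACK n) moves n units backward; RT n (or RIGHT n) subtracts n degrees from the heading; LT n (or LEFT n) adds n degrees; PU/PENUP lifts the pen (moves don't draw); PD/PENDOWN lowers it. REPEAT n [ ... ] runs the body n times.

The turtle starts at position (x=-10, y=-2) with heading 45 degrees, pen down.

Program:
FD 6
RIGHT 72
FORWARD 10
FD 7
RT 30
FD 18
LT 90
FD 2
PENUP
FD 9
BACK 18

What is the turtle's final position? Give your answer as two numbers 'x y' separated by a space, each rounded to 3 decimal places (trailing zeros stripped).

Answer: 13.323 -24.384

Derivation:
Executing turtle program step by step:
Start: pos=(-10,-2), heading=45, pen down
FD 6: (-10,-2) -> (-5.757,2.243) [heading=45, draw]
RT 72: heading 45 -> 333
FD 10: (-5.757,2.243) -> (3.153,-2.297) [heading=333, draw]
FD 7: (3.153,-2.297) -> (9.39,-5.475) [heading=333, draw]
RT 30: heading 333 -> 303
FD 18: (9.39,-5.475) -> (19.193,-20.571) [heading=303, draw]
LT 90: heading 303 -> 33
FD 2: (19.193,-20.571) -> (20.871,-19.482) [heading=33, draw]
PU: pen up
FD 9: (20.871,-19.482) -> (28.419,-14.58) [heading=33, move]
BK 18: (28.419,-14.58) -> (13.323,-24.384) [heading=33, move]
Final: pos=(13.323,-24.384), heading=33, 5 segment(s) drawn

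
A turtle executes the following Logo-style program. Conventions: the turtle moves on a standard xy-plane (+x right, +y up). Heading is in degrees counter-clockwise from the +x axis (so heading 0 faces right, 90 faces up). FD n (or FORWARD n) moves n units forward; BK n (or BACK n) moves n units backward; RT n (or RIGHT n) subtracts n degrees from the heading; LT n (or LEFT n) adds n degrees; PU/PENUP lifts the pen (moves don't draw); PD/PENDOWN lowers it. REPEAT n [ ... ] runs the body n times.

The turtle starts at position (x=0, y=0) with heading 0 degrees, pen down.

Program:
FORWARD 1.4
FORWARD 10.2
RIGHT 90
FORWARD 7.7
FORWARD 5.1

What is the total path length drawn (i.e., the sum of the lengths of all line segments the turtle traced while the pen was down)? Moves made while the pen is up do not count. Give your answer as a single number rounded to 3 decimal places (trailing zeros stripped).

Answer: 24.4

Derivation:
Executing turtle program step by step:
Start: pos=(0,0), heading=0, pen down
FD 1.4: (0,0) -> (1.4,0) [heading=0, draw]
FD 10.2: (1.4,0) -> (11.6,0) [heading=0, draw]
RT 90: heading 0 -> 270
FD 7.7: (11.6,0) -> (11.6,-7.7) [heading=270, draw]
FD 5.1: (11.6,-7.7) -> (11.6,-12.8) [heading=270, draw]
Final: pos=(11.6,-12.8), heading=270, 4 segment(s) drawn

Segment lengths:
  seg 1: (0,0) -> (1.4,0), length = 1.4
  seg 2: (1.4,0) -> (11.6,0), length = 10.2
  seg 3: (11.6,0) -> (11.6,-7.7), length = 7.7
  seg 4: (11.6,-7.7) -> (11.6,-12.8), length = 5.1
Total = 24.4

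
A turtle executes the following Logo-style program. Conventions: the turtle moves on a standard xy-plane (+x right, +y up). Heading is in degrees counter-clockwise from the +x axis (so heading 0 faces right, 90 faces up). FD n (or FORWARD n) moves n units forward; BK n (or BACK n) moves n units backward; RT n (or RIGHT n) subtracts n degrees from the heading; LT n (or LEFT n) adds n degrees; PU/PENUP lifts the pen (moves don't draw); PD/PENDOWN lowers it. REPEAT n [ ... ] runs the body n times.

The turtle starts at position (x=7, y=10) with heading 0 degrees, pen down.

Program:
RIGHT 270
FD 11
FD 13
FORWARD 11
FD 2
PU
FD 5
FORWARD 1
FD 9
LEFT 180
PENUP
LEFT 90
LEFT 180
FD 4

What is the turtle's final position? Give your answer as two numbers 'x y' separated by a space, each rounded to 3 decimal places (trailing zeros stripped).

Answer: 3 62

Derivation:
Executing turtle program step by step:
Start: pos=(7,10), heading=0, pen down
RT 270: heading 0 -> 90
FD 11: (7,10) -> (7,21) [heading=90, draw]
FD 13: (7,21) -> (7,34) [heading=90, draw]
FD 11: (7,34) -> (7,45) [heading=90, draw]
FD 2: (7,45) -> (7,47) [heading=90, draw]
PU: pen up
FD 5: (7,47) -> (7,52) [heading=90, move]
FD 1: (7,52) -> (7,53) [heading=90, move]
FD 9: (7,53) -> (7,62) [heading=90, move]
LT 180: heading 90 -> 270
PU: pen up
LT 90: heading 270 -> 0
LT 180: heading 0 -> 180
FD 4: (7,62) -> (3,62) [heading=180, move]
Final: pos=(3,62), heading=180, 4 segment(s) drawn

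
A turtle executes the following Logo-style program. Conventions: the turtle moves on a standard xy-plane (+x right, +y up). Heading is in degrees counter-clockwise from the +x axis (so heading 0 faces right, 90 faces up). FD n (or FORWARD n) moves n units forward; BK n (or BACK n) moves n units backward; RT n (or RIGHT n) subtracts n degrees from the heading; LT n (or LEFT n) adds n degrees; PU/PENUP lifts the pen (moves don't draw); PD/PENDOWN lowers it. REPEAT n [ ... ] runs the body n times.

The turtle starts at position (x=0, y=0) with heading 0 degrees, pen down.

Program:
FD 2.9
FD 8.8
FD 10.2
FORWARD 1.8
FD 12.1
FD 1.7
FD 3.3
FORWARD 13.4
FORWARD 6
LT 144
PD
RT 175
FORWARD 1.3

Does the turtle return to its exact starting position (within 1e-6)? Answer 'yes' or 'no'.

Executing turtle program step by step:
Start: pos=(0,0), heading=0, pen down
FD 2.9: (0,0) -> (2.9,0) [heading=0, draw]
FD 8.8: (2.9,0) -> (11.7,0) [heading=0, draw]
FD 10.2: (11.7,0) -> (21.9,0) [heading=0, draw]
FD 1.8: (21.9,0) -> (23.7,0) [heading=0, draw]
FD 12.1: (23.7,0) -> (35.8,0) [heading=0, draw]
FD 1.7: (35.8,0) -> (37.5,0) [heading=0, draw]
FD 3.3: (37.5,0) -> (40.8,0) [heading=0, draw]
FD 13.4: (40.8,0) -> (54.2,0) [heading=0, draw]
FD 6: (54.2,0) -> (60.2,0) [heading=0, draw]
LT 144: heading 0 -> 144
PD: pen down
RT 175: heading 144 -> 329
FD 1.3: (60.2,0) -> (61.314,-0.67) [heading=329, draw]
Final: pos=(61.314,-0.67), heading=329, 10 segment(s) drawn

Start position: (0, 0)
Final position: (61.314, -0.67)
Distance = 61.318; >= 1e-6 -> NOT closed

Answer: no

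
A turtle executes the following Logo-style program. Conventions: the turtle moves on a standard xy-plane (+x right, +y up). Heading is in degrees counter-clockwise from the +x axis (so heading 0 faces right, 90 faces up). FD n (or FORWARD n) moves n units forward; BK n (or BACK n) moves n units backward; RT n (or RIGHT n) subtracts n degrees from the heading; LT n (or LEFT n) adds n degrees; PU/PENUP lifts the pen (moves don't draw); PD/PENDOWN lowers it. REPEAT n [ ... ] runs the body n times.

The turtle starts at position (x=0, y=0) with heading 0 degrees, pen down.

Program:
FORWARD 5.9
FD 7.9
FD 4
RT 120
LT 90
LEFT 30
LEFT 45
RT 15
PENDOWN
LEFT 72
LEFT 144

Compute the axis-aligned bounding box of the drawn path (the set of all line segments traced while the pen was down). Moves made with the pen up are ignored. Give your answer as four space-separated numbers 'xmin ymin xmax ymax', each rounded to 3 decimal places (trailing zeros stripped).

Executing turtle program step by step:
Start: pos=(0,0), heading=0, pen down
FD 5.9: (0,0) -> (5.9,0) [heading=0, draw]
FD 7.9: (5.9,0) -> (13.8,0) [heading=0, draw]
FD 4: (13.8,0) -> (17.8,0) [heading=0, draw]
RT 120: heading 0 -> 240
LT 90: heading 240 -> 330
LT 30: heading 330 -> 0
LT 45: heading 0 -> 45
RT 15: heading 45 -> 30
PD: pen down
LT 72: heading 30 -> 102
LT 144: heading 102 -> 246
Final: pos=(17.8,0), heading=246, 3 segment(s) drawn

Segment endpoints: x in {0, 5.9, 13.8, 17.8}, y in {0}
xmin=0, ymin=0, xmax=17.8, ymax=0

Answer: 0 0 17.8 0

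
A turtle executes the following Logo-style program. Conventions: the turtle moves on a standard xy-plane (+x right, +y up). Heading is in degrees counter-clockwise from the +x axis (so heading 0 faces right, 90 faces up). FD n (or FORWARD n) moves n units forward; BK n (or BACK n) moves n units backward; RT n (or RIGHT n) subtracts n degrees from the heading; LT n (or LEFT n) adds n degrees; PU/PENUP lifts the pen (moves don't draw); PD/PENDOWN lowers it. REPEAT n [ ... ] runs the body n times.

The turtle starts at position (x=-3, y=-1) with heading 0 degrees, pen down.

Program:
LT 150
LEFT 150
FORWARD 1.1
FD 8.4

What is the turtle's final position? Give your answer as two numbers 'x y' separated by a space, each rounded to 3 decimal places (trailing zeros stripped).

Answer: 1.75 -9.227

Derivation:
Executing turtle program step by step:
Start: pos=(-3,-1), heading=0, pen down
LT 150: heading 0 -> 150
LT 150: heading 150 -> 300
FD 1.1: (-3,-1) -> (-2.45,-1.953) [heading=300, draw]
FD 8.4: (-2.45,-1.953) -> (1.75,-9.227) [heading=300, draw]
Final: pos=(1.75,-9.227), heading=300, 2 segment(s) drawn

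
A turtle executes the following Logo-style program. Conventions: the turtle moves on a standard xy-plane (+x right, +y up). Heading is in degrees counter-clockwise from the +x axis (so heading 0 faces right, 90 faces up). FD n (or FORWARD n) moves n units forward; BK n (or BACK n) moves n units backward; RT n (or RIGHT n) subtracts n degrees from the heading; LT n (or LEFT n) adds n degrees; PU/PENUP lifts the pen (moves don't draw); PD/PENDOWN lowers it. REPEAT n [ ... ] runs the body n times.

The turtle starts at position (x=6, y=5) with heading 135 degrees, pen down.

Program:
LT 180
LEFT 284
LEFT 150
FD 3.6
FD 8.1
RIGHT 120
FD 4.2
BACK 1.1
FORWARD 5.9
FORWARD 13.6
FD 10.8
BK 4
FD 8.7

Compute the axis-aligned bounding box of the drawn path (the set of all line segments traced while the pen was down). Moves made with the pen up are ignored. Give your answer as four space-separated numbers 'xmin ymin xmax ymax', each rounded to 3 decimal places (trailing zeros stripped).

Executing turtle program step by step:
Start: pos=(6,5), heading=135, pen down
LT 180: heading 135 -> 315
LT 284: heading 315 -> 239
LT 150: heading 239 -> 29
FD 3.6: (6,5) -> (9.149,6.745) [heading=29, draw]
FD 8.1: (9.149,6.745) -> (16.233,10.672) [heading=29, draw]
RT 120: heading 29 -> 269
FD 4.2: (16.233,10.672) -> (16.16,6.473) [heading=269, draw]
BK 1.1: (16.16,6.473) -> (16.179,7.573) [heading=269, draw]
FD 5.9: (16.179,7.573) -> (16.076,1.674) [heading=269, draw]
FD 13.6: (16.076,1.674) -> (15.839,-11.924) [heading=269, draw]
FD 10.8: (15.839,-11.924) -> (15.65,-22.723) [heading=269, draw]
BK 4: (15.65,-22.723) -> (15.72,-18.723) [heading=269, draw]
FD 8.7: (15.72,-18.723) -> (15.568,-27.422) [heading=269, draw]
Final: pos=(15.568,-27.422), heading=269, 9 segment(s) drawn

Segment endpoints: x in {6, 9.149, 15.568, 15.65, 15.72, 15.839, 16.076, 16.16, 16.179, 16.233}, y in {-27.422, -22.723, -18.723, -11.924, 1.674, 5, 6.473, 6.745, 7.573, 10.672}
xmin=6, ymin=-27.422, xmax=16.233, ymax=10.672

Answer: 6 -27.422 16.233 10.672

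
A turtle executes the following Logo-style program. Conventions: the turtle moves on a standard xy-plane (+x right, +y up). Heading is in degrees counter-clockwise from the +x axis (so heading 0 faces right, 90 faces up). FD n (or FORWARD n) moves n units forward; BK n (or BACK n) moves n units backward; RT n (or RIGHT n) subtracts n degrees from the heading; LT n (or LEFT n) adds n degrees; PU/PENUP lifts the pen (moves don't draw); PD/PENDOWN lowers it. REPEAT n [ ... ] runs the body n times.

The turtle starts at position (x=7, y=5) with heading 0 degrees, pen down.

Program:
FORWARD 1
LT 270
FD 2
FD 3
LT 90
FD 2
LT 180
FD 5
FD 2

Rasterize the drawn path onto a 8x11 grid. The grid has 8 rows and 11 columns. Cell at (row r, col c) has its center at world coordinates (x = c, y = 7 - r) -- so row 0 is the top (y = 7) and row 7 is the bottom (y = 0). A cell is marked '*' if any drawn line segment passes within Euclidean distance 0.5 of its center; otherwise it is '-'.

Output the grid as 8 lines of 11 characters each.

Segment 0: (7,5) -> (8,5)
Segment 1: (8,5) -> (8,3)
Segment 2: (8,3) -> (8,0)
Segment 3: (8,0) -> (10,-0)
Segment 4: (10,-0) -> (5,0)
Segment 5: (5,0) -> (3,0)

Answer: -----------
-----------
-------**--
--------*--
--------*--
--------*--
--------*--
---********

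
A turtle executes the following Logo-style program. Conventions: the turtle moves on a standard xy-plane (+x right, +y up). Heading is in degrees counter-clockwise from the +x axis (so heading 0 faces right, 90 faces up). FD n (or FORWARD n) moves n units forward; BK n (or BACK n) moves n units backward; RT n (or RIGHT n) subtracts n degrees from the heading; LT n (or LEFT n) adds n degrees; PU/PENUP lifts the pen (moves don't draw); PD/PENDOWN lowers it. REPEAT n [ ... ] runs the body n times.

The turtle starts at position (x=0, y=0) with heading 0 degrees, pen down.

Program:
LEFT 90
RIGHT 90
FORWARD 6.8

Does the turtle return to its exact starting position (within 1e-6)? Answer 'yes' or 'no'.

Answer: no

Derivation:
Executing turtle program step by step:
Start: pos=(0,0), heading=0, pen down
LT 90: heading 0 -> 90
RT 90: heading 90 -> 0
FD 6.8: (0,0) -> (6.8,0) [heading=0, draw]
Final: pos=(6.8,0), heading=0, 1 segment(s) drawn

Start position: (0, 0)
Final position: (6.8, 0)
Distance = 6.8; >= 1e-6 -> NOT closed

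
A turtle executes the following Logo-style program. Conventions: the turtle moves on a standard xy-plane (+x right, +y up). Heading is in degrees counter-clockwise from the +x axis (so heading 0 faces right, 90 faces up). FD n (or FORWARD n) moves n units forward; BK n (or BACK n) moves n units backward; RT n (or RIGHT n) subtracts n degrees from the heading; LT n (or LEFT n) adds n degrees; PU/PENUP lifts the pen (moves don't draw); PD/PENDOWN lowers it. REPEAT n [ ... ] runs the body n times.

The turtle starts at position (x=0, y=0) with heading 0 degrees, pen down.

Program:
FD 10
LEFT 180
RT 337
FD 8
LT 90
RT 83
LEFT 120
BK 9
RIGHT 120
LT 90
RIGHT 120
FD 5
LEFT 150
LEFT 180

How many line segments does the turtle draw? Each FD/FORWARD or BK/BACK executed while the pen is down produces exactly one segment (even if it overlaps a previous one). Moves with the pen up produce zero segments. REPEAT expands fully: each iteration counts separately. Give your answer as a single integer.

Answer: 4

Derivation:
Executing turtle program step by step:
Start: pos=(0,0), heading=0, pen down
FD 10: (0,0) -> (10,0) [heading=0, draw]
LT 180: heading 0 -> 180
RT 337: heading 180 -> 203
FD 8: (10,0) -> (2.636,-3.126) [heading=203, draw]
LT 90: heading 203 -> 293
RT 83: heading 293 -> 210
LT 120: heading 210 -> 330
BK 9: (2.636,-3.126) -> (-5.158,1.374) [heading=330, draw]
RT 120: heading 330 -> 210
LT 90: heading 210 -> 300
RT 120: heading 300 -> 180
FD 5: (-5.158,1.374) -> (-10.158,1.374) [heading=180, draw]
LT 150: heading 180 -> 330
LT 180: heading 330 -> 150
Final: pos=(-10.158,1.374), heading=150, 4 segment(s) drawn
Segments drawn: 4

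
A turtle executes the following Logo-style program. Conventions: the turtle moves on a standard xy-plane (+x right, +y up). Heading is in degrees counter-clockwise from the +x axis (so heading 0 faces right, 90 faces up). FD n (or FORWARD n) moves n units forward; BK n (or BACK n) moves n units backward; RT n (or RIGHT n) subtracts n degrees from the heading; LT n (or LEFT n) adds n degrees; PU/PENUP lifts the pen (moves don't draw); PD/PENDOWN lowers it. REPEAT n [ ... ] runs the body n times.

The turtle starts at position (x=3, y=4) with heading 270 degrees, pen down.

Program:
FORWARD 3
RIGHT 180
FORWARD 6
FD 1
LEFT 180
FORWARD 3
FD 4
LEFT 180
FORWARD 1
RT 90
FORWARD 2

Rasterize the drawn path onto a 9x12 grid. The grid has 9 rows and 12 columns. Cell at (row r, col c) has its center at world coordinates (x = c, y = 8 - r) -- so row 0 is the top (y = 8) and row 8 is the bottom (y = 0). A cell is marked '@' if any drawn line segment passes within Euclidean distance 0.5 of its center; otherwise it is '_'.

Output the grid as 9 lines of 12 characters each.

Answer: ___@________
___@________
___@________
___@________
___@________
___@________
___@@@______
___@________
____________

Derivation:
Segment 0: (3,4) -> (3,1)
Segment 1: (3,1) -> (3,7)
Segment 2: (3,7) -> (3,8)
Segment 3: (3,8) -> (3,5)
Segment 4: (3,5) -> (3,1)
Segment 5: (3,1) -> (3,2)
Segment 6: (3,2) -> (5,2)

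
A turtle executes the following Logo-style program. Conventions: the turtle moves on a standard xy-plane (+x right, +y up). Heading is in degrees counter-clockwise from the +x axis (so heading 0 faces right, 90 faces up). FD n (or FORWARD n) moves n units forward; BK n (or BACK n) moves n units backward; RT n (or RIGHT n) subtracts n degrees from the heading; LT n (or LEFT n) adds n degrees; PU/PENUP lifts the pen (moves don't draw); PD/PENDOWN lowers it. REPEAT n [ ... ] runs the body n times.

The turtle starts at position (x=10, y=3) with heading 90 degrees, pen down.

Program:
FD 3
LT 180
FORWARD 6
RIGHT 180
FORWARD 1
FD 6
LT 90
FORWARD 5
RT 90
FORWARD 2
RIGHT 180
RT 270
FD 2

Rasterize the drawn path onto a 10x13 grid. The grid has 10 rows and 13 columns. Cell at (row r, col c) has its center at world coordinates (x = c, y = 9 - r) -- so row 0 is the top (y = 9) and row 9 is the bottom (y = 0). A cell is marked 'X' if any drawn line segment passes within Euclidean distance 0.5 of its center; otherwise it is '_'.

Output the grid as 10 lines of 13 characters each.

Answer: _____XXX_____
_____X_______
_____XXXXXX__
__________X__
__________X__
__________X__
__________X__
__________X__
__________X__
__________X__

Derivation:
Segment 0: (10,3) -> (10,6)
Segment 1: (10,6) -> (10,0)
Segment 2: (10,0) -> (10,1)
Segment 3: (10,1) -> (10,7)
Segment 4: (10,7) -> (5,7)
Segment 5: (5,7) -> (5,9)
Segment 6: (5,9) -> (7,9)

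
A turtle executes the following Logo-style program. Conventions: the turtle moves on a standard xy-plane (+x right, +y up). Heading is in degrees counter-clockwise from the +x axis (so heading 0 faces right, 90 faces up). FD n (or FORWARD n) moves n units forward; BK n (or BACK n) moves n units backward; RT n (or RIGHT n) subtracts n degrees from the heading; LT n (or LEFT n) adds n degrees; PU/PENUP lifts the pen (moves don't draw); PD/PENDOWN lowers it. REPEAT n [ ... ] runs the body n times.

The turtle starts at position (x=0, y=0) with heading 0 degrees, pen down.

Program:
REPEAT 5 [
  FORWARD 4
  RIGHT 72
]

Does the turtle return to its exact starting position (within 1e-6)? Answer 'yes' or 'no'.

Executing turtle program step by step:
Start: pos=(0,0), heading=0, pen down
REPEAT 5 [
  -- iteration 1/5 --
  FD 4: (0,0) -> (4,0) [heading=0, draw]
  RT 72: heading 0 -> 288
  -- iteration 2/5 --
  FD 4: (4,0) -> (5.236,-3.804) [heading=288, draw]
  RT 72: heading 288 -> 216
  -- iteration 3/5 --
  FD 4: (5.236,-3.804) -> (2,-6.155) [heading=216, draw]
  RT 72: heading 216 -> 144
  -- iteration 4/5 --
  FD 4: (2,-6.155) -> (-1.236,-3.804) [heading=144, draw]
  RT 72: heading 144 -> 72
  -- iteration 5/5 --
  FD 4: (-1.236,-3.804) -> (0,0) [heading=72, draw]
  RT 72: heading 72 -> 0
]
Final: pos=(0,0), heading=0, 5 segment(s) drawn

Start position: (0, 0)
Final position: (0, 0)
Distance = 0; < 1e-6 -> CLOSED

Answer: yes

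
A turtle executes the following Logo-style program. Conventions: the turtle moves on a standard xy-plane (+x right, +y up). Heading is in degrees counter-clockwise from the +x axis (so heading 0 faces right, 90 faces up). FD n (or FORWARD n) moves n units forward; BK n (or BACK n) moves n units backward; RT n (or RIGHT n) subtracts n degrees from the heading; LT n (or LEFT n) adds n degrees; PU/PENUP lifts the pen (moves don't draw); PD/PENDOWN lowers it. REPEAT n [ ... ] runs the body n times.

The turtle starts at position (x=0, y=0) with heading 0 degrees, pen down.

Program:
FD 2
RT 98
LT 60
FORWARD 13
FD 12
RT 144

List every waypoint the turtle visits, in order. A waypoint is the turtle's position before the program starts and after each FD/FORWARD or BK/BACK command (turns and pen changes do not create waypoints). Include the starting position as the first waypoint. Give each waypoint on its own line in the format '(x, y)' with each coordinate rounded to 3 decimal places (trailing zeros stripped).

Answer: (0, 0)
(2, 0)
(12.244, -8.004)
(21.7, -15.392)

Derivation:
Executing turtle program step by step:
Start: pos=(0,0), heading=0, pen down
FD 2: (0,0) -> (2,0) [heading=0, draw]
RT 98: heading 0 -> 262
LT 60: heading 262 -> 322
FD 13: (2,0) -> (12.244,-8.004) [heading=322, draw]
FD 12: (12.244,-8.004) -> (21.7,-15.392) [heading=322, draw]
RT 144: heading 322 -> 178
Final: pos=(21.7,-15.392), heading=178, 3 segment(s) drawn
Waypoints (4 total):
(0, 0)
(2, 0)
(12.244, -8.004)
(21.7, -15.392)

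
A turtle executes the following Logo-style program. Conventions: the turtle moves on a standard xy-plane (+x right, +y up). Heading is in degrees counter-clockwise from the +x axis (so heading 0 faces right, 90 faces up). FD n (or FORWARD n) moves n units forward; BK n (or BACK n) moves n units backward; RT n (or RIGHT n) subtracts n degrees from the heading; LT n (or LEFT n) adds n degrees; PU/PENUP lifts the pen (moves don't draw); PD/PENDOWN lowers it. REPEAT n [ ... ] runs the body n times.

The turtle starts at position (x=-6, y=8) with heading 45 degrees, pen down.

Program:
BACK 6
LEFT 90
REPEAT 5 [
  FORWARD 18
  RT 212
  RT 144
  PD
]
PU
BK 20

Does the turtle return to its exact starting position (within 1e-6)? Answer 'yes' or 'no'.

Executing turtle program step by step:
Start: pos=(-6,8), heading=45, pen down
BK 6: (-6,8) -> (-10.243,3.757) [heading=45, draw]
LT 90: heading 45 -> 135
REPEAT 5 [
  -- iteration 1/5 --
  FD 18: (-10.243,3.757) -> (-22.971,16.485) [heading=135, draw]
  RT 212: heading 135 -> 283
  RT 144: heading 283 -> 139
  PD: pen down
  -- iteration 2/5 --
  FD 18: (-22.971,16.485) -> (-36.555,28.294) [heading=139, draw]
  RT 212: heading 139 -> 287
  RT 144: heading 287 -> 143
  PD: pen down
  -- iteration 3/5 --
  FD 18: (-36.555,28.294) -> (-50.931,39.127) [heading=143, draw]
  RT 212: heading 143 -> 291
  RT 144: heading 291 -> 147
  PD: pen down
  -- iteration 4/5 --
  FD 18: (-50.931,39.127) -> (-66.027,48.931) [heading=147, draw]
  RT 212: heading 147 -> 295
  RT 144: heading 295 -> 151
  PD: pen down
  -- iteration 5/5 --
  FD 18: (-66.027,48.931) -> (-81.77,57.657) [heading=151, draw]
  RT 212: heading 151 -> 299
  RT 144: heading 299 -> 155
  PD: pen down
]
PU: pen up
BK 20: (-81.77,57.657) -> (-63.644,49.205) [heading=155, move]
Final: pos=(-63.644,49.205), heading=155, 6 segment(s) drawn

Start position: (-6, 8)
Final position: (-63.644, 49.205)
Distance = 70.856; >= 1e-6 -> NOT closed

Answer: no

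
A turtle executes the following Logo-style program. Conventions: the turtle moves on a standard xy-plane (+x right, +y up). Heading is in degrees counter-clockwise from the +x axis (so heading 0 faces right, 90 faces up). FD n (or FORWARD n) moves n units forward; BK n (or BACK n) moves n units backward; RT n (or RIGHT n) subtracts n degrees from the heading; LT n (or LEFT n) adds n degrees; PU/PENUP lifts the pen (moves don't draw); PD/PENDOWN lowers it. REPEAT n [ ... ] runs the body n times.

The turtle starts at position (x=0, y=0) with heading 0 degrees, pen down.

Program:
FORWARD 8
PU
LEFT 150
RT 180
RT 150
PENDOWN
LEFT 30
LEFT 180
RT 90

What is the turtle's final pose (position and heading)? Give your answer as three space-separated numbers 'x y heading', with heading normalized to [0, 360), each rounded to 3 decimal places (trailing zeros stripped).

Answer: 8 0 300

Derivation:
Executing turtle program step by step:
Start: pos=(0,0), heading=0, pen down
FD 8: (0,0) -> (8,0) [heading=0, draw]
PU: pen up
LT 150: heading 0 -> 150
RT 180: heading 150 -> 330
RT 150: heading 330 -> 180
PD: pen down
LT 30: heading 180 -> 210
LT 180: heading 210 -> 30
RT 90: heading 30 -> 300
Final: pos=(8,0), heading=300, 1 segment(s) drawn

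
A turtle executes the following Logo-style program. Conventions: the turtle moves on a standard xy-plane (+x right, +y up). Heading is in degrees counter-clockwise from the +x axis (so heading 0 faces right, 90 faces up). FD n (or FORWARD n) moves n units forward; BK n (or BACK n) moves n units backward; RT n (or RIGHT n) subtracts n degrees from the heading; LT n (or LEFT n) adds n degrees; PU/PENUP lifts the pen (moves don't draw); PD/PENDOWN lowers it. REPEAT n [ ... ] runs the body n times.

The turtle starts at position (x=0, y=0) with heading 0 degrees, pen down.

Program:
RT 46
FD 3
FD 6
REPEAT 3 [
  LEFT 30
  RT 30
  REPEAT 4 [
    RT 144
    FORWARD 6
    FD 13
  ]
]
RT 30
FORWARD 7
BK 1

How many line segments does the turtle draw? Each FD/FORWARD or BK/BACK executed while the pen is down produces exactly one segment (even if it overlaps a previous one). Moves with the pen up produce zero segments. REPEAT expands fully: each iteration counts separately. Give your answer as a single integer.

Answer: 28

Derivation:
Executing turtle program step by step:
Start: pos=(0,0), heading=0, pen down
RT 46: heading 0 -> 314
FD 3: (0,0) -> (2.084,-2.158) [heading=314, draw]
FD 6: (2.084,-2.158) -> (6.252,-6.474) [heading=314, draw]
REPEAT 3 [
  -- iteration 1/3 --
  LT 30: heading 314 -> 344
  RT 30: heading 344 -> 314
  REPEAT 4 [
    -- iteration 1/4 --
    RT 144: heading 314 -> 170
    FD 6: (6.252,-6.474) -> (0.343,-5.432) [heading=170, draw]
    FD 13: (0.343,-5.432) -> (-12.459,-3.175) [heading=170, draw]
    -- iteration 2/4 --
    RT 144: heading 170 -> 26
    FD 6: (-12.459,-3.175) -> (-7.067,-0.545) [heading=26, draw]
    FD 13: (-7.067,-0.545) -> (4.618,5.154) [heading=26, draw]
    -- iteration 3/4 --
    RT 144: heading 26 -> 242
    FD 6: (4.618,5.154) -> (1.801,-0.143) [heading=242, draw]
    FD 13: (1.801,-0.143) -> (-4.302,-11.622) [heading=242, draw]
    -- iteration 4/4 --
    RT 144: heading 242 -> 98
    FD 6: (-4.302,-11.622) -> (-5.137,-5.68) [heading=98, draw]
    FD 13: (-5.137,-5.68) -> (-6.947,7.193) [heading=98, draw]
  ]
  -- iteration 2/3 --
  LT 30: heading 98 -> 128
  RT 30: heading 128 -> 98
  REPEAT 4 [
    -- iteration 1/4 --
    RT 144: heading 98 -> 314
    FD 6: (-6.947,7.193) -> (-2.779,2.877) [heading=314, draw]
    FD 13: (-2.779,2.877) -> (6.252,-6.474) [heading=314, draw]
    -- iteration 2/4 --
    RT 144: heading 314 -> 170
    FD 6: (6.252,-6.474) -> (0.343,-5.432) [heading=170, draw]
    FD 13: (0.343,-5.432) -> (-12.459,-3.175) [heading=170, draw]
    -- iteration 3/4 --
    RT 144: heading 170 -> 26
    FD 6: (-12.459,-3.175) -> (-7.067,-0.545) [heading=26, draw]
    FD 13: (-7.067,-0.545) -> (4.618,5.154) [heading=26, draw]
    -- iteration 4/4 --
    RT 144: heading 26 -> 242
    FD 6: (4.618,5.154) -> (1.801,-0.143) [heading=242, draw]
    FD 13: (1.801,-0.143) -> (-4.302,-11.622) [heading=242, draw]
  ]
  -- iteration 3/3 --
  LT 30: heading 242 -> 272
  RT 30: heading 272 -> 242
  REPEAT 4 [
    -- iteration 1/4 --
    RT 144: heading 242 -> 98
    FD 6: (-4.302,-11.622) -> (-5.137,-5.68) [heading=98, draw]
    FD 13: (-5.137,-5.68) -> (-6.947,7.193) [heading=98, draw]
    -- iteration 2/4 --
    RT 144: heading 98 -> 314
    FD 6: (-6.947,7.193) -> (-2.779,2.877) [heading=314, draw]
    FD 13: (-2.779,2.877) -> (6.252,-6.474) [heading=314, draw]
    -- iteration 3/4 --
    RT 144: heading 314 -> 170
    FD 6: (6.252,-6.474) -> (0.343,-5.432) [heading=170, draw]
    FD 13: (0.343,-5.432) -> (-12.459,-3.175) [heading=170, draw]
    -- iteration 4/4 --
    RT 144: heading 170 -> 26
    FD 6: (-12.459,-3.175) -> (-7.067,-0.545) [heading=26, draw]
    FD 13: (-7.067,-0.545) -> (4.618,5.154) [heading=26, draw]
  ]
]
RT 30: heading 26 -> 356
FD 7: (4.618,5.154) -> (11.601,4.666) [heading=356, draw]
BK 1: (11.601,4.666) -> (10.603,4.736) [heading=356, draw]
Final: pos=(10.603,4.736), heading=356, 28 segment(s) drawn
Segments drawn: 28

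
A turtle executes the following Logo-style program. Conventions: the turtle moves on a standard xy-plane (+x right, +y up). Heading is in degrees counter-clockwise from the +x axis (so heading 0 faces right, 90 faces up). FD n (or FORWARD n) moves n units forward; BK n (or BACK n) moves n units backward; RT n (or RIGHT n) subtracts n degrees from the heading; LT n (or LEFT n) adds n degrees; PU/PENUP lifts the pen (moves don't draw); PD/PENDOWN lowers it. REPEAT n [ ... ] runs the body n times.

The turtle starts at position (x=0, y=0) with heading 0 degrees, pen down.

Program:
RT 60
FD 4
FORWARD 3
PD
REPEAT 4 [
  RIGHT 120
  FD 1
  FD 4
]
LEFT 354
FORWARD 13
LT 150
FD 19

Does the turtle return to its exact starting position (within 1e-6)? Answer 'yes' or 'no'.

Executing turtle program step by step:
Start: pos=(0,0), heading=0, pen down
RT 60: heading 0 -> 300
FD 4: (0,0) -> (2,-3.464) [heading=300, draw]
FD 3: (2,-3.464) -> (3.5,-6.062) [heading=300, draw]
PD: pen down
REPEAT 4 [
  -- iteration 1/4 --
  RT 120: heading 300 -> 180
  FD 1: (3.5,-6.062) -> (2.5,-6.062) [heading=180, draw]
  FD 4: (2.5,-6.062) -> (-1.5,-6.062) [heading=180, draw]
  -- iteration 2/4 --
  RT 120: heading 180 -> 60
  FD 1: (-1.5,-6.062) -> (-1,-5.196) [heading=60, draw]
  FD 4: (-1,-5.196) -> (1,-1.732) [heading=60, draw]
  -- iteration 3/4 --
  RT 120: heading 60 -> 300
  FD 1: (1,-1.732) -> (1.5,-2.598) [heading=300, draw]
  FD 4: (1.5,-2.598) -> (3.5,-6.062) [heading=300, draw]
  -- iteration 4/4 --
  RT 120: heading 300 -> 180
  FD 1: (3.5,-6.062) -> (2.5,-6.062) [heading=180, draw]
  FD 4: (2.5,-6.062) -> (-1.5,-6.062) [heading=180, draw]
]
LT 354: heading 180 -> 174
FD 13: (-1.5,-6.062) -> (-14.429,-4.703) [heading=174, draw]
LT 150: heading 174 -> 324
FD 19: (-14.429,-4.703) -> (0.943,-15.871) [heading=324, draw]
Final: pos=(0.943,-15.871), heading=324, 12 segment(s) drawn

Start position: (0, 0)
Final position: (0.943, -15.871)
Distance = 15.899; >= 1e-6 -> NOT closed

Answer: no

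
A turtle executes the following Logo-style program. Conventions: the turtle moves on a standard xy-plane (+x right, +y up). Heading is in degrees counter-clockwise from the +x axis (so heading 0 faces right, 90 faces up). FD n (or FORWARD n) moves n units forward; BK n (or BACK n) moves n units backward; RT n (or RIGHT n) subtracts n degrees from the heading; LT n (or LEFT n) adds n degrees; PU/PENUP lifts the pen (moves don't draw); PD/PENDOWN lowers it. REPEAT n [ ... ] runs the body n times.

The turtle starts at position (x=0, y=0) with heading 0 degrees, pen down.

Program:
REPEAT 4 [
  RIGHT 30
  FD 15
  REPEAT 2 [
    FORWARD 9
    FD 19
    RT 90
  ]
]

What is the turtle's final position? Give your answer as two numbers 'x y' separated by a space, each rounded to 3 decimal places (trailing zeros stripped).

Executing turtle program step by step:
Start: pos=(0,0), heading=0, pen down
REPEAT 4 [
  -- iteration 1/4 --
  RT 30: heading 0 -> 330
  FD 15: (0,0) -> (12.99,-7.5) [heading=330, draw]
  REPEAT 2 [
    -- iteration 1/2 --
    FD 9: (12.99,-7.5) -> (20.785,-12) [heading=330, draw]
    FD 19: (20.785,-12) -> (37.239,-21.5) [heading=330, draw]
    RT 90: heading 330 -> 240
    -- iteration 2/2 --
    FD 9: (37.239,-21.5) -> (32.739,-29.294) [heading=240, draw]
    FD 19: (32.739,-29.294) -> (23.239,-45.749) [heading=240, draw]
    RT 90: heading 240 -> 150
  ]
  -- iteration 2/4 --
  RT 30: heading 150 -> 120
  FD 15: (23.239,-45.749) -> (15.739,-32.758) [heading=120, draw]
  REPEAT 2 [
    -- iteration 1/2 --
    FD 9: (15.739,-32.758) -> (11.239,-24.964) [heading=120, draw]
    FD 19: (11.239,-24.964) -> (1.739,-8.51) [heading=120, draw]
    RT 90: heading 120 -> 30
    -- iteration 2/2 --
    FD 9: (1.739,-8.51) -> (9.533,-4.01) [heading=30, draw]
    FD 19: (9.533,-4.01) -> (25.988,5.49) [heading=30, draw]
    RT 90: heading 30 -> 300
  ]
  -- iteration 3/4 --
  RT 30: heading 300 -> 270
  FD 15: (25.988,5.49) -> (25.988,-9.51) [heading=270, draw]
  REPEAT 2 [
    -- iteration 1/2 --
    FD 9: (25.988,-9.51) -> (25.988,-18.51) [heading=270, draw]
    FD 19: (25.988,-18.51) -> (25.988,-37.51) [heading=270, draw]
    RT 90: heading 270 -> 180
    -- iteration 2/2 --
    FD 9: (25.988,-37.51) -> (16.988,-37.51) [heading=180, draw]
    FD 19: (16.988,-37.51) -> (-2.012,-37.51) [heading=180, draw]
    RT 90: heading 180 -> 90
  ]
  -- iteration 4/4 --
  RT 30: heading 90 -> 60
  FD 15: (-2.012,-37.51) -> (5.488,-24.519) [heading=60, draw]
  REPEAT 2 [
    -- iteration 1/2 --
    FD 9: (5.488,-24.519) -> (9.988,-16.725) [heading=60, draw]
    FD 19: (9.988,-16.725) -> (19.488,-0.271) [heading=60, draw]
    RT 90: heading 60 -> 330
    -- iteration 2/2 --
    FD 9: (19.488,-0.271) -> (27.282,-4.771) [heading=330, draw]
    FD 19: (27.282,-4.771) -> (43.737,-14.271) [heading=330, draw]
    RT 90: heading 330 -> 240
  ]
]
Final: pos=(43.737,-14.271), heading=240, 20 segment(s) drawn

Answer: 43.737 -14.271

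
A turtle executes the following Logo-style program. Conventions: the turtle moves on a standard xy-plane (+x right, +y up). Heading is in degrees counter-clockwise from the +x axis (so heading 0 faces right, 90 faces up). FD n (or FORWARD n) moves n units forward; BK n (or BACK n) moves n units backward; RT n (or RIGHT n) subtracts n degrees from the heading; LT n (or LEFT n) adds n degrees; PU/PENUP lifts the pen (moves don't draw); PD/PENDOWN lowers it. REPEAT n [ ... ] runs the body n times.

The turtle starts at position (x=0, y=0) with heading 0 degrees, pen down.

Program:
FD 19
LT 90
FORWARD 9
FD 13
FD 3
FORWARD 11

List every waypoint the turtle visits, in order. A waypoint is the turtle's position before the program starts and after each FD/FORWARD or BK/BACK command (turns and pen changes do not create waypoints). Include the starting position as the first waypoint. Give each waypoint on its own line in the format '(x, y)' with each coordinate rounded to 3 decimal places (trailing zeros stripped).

Answer: (0, 0)
(19, 0)
(19, 9)
(19, 22)
(19, 25)
(19, 36)

Derivation:
Executing turtle program step by step:
Start: pos=(0,0), heading=0, pen down
FD 19: (0,0) -> (19,0) [heading=0, draw]
LT 90: heading 0 -> 90
FD 9: (19,0) -> (19,9) [heading=90, draw]
FD 13: (19,9) -> (19,22) [heading=90, draw]
FD 3: (19,22) -> (19,25) [heading=90, draw]
FD 11: (19,25) -> (19,36) [heading=90, draw]
Final: pos=(19,36), heading=90, 5 segment(s) drawn
Waypoints (6 total):
(0, 0)
(19, 0)
(19, 9)
(19, 22)
(19, 25)
(19, 36)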